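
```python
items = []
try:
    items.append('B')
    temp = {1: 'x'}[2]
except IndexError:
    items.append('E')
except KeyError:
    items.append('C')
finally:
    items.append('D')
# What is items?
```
['B', 'C', 'D']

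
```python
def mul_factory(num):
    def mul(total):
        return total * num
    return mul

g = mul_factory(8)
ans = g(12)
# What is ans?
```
96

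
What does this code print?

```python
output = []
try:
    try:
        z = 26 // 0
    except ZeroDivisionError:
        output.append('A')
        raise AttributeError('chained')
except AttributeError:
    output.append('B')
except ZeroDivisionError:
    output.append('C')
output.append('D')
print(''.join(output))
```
ABD

AttributeError raised and caught, original ZeroDivisionError not re-raised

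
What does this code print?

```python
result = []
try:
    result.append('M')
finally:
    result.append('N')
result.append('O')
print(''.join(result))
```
MNO

try/finally without except, no exception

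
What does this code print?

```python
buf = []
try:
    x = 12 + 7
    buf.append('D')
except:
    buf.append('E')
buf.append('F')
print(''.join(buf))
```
DF

No exception, try block completes normally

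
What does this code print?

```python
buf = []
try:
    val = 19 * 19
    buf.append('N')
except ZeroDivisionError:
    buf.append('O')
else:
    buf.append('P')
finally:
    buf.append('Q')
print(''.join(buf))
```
NPQ

else runs before finally when no exception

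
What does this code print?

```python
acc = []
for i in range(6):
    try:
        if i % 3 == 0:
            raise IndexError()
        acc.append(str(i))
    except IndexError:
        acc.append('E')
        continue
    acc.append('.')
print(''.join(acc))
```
E1.2.E4.5.

continue in except skips rest of loop body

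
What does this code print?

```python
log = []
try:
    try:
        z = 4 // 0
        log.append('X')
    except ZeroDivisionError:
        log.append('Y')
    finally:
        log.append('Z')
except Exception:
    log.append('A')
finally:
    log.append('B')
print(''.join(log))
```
YZB

Both finally blocks run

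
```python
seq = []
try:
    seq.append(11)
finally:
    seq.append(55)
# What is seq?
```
[11, 55]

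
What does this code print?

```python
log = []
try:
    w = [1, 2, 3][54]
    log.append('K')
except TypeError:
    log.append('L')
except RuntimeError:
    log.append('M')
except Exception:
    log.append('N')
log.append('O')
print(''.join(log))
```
NO

IndexError not specifically caught, falls to Exception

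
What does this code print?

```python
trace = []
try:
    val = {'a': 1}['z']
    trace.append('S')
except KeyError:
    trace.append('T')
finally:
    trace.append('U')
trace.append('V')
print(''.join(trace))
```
TUV

finally always runs, even after exception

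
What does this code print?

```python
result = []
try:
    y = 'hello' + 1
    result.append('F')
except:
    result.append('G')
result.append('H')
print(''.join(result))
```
GH

Exception raised in try, caught by bare except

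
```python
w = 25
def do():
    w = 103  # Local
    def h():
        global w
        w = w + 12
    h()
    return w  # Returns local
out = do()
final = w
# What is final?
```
37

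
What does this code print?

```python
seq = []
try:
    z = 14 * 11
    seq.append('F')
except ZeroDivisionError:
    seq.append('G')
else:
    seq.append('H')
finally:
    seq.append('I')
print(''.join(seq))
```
FHI

else runs before finally when no exception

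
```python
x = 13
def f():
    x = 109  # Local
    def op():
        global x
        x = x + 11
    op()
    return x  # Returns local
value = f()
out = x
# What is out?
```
24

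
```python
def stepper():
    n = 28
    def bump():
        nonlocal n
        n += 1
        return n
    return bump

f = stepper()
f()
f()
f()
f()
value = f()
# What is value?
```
33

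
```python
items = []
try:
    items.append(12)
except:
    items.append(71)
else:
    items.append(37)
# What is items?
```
[12, 37]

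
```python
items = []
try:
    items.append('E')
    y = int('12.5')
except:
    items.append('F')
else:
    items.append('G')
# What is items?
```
['E', 'F']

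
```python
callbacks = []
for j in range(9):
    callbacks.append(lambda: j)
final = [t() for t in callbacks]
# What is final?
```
[8, 8, 8, 8, 8, 8, 8, 8, 8]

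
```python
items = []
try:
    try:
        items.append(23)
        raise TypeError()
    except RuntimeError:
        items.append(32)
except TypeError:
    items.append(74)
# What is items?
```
[23, 74]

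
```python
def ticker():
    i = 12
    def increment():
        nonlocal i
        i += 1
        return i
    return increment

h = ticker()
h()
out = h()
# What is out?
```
14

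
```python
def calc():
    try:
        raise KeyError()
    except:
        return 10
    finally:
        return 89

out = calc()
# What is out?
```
89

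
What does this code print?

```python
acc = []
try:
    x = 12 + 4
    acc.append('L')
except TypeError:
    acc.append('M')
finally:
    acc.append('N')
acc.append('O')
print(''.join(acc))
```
LNO

finally runs after normal execution too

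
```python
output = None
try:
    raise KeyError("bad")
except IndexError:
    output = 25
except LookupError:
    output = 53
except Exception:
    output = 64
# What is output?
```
53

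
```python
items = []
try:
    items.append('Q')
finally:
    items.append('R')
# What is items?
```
['Q', 'R']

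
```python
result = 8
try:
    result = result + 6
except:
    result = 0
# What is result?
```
14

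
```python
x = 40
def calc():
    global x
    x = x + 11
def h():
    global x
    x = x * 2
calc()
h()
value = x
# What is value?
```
102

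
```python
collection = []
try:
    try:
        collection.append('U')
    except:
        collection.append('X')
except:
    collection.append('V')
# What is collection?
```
['U']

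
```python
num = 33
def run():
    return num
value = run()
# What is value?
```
33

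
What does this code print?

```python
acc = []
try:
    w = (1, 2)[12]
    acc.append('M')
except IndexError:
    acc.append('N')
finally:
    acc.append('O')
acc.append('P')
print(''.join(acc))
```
NOP

finally always runs, even after exception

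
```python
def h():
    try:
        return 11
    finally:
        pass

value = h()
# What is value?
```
11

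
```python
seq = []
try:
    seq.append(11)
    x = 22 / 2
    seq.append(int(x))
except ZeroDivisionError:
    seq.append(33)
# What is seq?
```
[11, 11]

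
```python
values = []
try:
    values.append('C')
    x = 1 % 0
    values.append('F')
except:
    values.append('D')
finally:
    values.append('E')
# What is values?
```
['C', 'D', 'E']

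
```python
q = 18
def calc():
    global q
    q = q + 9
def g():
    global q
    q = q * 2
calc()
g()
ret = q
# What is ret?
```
54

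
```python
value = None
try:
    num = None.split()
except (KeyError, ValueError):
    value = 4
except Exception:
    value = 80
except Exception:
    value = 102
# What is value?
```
80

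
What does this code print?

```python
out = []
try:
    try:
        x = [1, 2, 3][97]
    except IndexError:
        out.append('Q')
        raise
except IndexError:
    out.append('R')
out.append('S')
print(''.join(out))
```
QRS

raise without argument re-raises current exception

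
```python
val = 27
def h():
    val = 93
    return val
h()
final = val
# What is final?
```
27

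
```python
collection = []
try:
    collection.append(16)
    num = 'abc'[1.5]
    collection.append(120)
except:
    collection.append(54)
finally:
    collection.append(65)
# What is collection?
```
[16, 54, 65]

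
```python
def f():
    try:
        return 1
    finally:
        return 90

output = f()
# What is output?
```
90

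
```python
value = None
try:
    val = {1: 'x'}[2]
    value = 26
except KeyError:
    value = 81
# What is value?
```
81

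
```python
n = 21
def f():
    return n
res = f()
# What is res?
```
21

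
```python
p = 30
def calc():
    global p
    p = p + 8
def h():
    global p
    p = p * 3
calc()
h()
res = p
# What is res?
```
114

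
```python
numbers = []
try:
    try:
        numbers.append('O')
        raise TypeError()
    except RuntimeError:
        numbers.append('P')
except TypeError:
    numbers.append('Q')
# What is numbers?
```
['O', 'Q']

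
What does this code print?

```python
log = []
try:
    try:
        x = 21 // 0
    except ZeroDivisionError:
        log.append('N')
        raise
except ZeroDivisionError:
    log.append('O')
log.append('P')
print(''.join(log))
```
NOP

raise without argument re-raises current exception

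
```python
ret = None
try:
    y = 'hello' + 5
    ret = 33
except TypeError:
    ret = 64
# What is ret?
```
64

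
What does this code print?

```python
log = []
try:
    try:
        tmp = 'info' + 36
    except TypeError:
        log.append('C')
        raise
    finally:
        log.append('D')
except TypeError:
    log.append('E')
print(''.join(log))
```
CDE

finally runs before re-raised exception propagates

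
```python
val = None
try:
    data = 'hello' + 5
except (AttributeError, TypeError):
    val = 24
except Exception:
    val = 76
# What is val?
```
24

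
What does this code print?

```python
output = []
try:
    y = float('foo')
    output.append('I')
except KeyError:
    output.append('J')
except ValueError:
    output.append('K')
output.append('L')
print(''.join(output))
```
KL

ValueError is caught by its specific handler, not KeyError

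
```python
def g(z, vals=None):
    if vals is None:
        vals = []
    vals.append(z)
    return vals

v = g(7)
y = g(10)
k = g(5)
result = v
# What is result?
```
[7]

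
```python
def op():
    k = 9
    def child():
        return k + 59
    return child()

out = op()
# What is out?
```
68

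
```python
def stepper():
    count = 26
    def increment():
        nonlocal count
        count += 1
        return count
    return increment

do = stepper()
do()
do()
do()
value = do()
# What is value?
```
30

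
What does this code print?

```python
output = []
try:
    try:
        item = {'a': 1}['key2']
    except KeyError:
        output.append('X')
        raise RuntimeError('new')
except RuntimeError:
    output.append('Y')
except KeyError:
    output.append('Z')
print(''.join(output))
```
XY

New RuntimeError raised, caught by outer RuntimeError handler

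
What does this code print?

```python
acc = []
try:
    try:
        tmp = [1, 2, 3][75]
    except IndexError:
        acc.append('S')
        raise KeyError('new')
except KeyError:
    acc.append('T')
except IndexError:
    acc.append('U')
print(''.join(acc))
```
ST

New KeyError raised, caught by outer KeyError handler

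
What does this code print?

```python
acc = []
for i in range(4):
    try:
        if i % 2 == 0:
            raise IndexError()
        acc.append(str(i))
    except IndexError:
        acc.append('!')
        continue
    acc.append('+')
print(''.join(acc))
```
!1+!3+

continue in except skips rest of loop body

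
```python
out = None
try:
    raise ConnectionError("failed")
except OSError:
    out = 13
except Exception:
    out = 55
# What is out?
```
13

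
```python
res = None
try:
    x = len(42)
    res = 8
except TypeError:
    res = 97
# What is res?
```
97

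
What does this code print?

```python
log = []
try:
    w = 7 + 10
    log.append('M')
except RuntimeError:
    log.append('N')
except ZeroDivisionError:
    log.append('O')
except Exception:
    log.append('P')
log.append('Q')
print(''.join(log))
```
MQ

No exception, try block completes normally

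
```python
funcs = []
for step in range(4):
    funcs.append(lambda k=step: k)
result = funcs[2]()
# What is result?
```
2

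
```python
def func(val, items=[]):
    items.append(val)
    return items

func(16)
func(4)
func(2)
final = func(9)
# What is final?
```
[16, 4, 2, 9]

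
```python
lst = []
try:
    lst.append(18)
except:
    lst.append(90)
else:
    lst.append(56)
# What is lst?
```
[18, 56]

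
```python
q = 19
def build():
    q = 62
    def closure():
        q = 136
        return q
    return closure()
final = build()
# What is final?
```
136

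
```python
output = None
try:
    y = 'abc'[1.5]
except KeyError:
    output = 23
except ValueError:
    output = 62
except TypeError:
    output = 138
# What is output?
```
138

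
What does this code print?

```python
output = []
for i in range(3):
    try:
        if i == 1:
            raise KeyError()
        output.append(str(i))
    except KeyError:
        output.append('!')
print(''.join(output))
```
0!2

Exception on i=1 caught, loop continues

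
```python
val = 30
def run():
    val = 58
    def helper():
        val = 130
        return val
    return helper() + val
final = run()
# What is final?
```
188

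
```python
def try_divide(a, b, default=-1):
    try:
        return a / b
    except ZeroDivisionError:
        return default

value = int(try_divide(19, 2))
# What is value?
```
9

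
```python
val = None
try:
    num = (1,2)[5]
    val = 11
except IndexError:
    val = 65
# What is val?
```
65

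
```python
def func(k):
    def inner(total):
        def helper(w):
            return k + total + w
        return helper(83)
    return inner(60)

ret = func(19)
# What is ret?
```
162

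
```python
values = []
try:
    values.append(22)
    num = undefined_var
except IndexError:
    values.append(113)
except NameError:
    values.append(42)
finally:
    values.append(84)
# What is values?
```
[22, 42, 84]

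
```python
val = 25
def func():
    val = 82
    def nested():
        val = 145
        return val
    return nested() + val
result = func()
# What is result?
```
227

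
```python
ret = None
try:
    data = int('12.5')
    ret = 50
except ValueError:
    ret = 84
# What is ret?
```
84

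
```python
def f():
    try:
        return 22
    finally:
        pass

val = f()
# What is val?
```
22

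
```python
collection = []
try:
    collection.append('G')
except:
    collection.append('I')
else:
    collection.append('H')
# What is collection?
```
['G', 'H']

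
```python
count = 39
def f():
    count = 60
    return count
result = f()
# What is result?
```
60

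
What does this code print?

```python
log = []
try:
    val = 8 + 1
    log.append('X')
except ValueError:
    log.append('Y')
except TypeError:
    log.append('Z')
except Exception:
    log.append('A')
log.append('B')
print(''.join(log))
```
XB

No exception, try block completes normally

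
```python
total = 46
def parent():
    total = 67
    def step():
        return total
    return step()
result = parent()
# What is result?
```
67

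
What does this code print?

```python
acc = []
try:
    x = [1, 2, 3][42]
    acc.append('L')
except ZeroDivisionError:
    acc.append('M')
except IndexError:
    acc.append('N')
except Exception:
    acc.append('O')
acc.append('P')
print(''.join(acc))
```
NP

IndexError matches before generic Exception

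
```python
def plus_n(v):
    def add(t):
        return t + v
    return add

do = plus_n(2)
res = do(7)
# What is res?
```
9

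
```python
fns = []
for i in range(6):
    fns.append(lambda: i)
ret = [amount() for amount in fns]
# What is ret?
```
[5, 5, 5, 5, 5, 5]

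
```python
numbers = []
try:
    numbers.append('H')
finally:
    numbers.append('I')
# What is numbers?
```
['H', 'I']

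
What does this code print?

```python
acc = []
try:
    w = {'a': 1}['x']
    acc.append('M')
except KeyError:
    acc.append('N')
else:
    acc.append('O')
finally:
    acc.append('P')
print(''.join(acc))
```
NP

Exception: except runs, else skipped, finally runs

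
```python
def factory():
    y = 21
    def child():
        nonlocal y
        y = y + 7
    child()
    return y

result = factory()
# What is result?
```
28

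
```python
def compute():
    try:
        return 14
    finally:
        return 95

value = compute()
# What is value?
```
95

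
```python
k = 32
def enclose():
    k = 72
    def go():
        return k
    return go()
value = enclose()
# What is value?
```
72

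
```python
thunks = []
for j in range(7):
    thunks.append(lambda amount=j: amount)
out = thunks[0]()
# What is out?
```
0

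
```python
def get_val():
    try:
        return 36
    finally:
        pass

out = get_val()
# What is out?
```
36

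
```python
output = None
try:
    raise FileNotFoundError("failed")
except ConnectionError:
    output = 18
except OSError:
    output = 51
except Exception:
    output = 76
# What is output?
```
51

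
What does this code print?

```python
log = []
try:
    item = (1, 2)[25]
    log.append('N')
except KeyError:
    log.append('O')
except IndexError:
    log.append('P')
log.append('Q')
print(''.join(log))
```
PQ

IndexError is caught by its specific handler, not KeyError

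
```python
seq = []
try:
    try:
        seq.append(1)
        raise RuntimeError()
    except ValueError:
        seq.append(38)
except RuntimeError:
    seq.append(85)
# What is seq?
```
[1, 85]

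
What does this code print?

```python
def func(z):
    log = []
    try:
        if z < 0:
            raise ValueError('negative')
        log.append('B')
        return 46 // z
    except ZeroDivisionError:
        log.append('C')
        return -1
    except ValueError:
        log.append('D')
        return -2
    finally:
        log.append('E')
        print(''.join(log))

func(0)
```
BCE

z=0 causes ZeroDivisionError, caught, finally prints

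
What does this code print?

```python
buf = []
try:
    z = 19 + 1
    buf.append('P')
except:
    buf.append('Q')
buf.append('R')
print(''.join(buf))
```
PR

No exception, try block completes normally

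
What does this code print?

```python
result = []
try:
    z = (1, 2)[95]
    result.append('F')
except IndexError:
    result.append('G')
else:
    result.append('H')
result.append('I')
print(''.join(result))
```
GI

else block skipped when exception is caught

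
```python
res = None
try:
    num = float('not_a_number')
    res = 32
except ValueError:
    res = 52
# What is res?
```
52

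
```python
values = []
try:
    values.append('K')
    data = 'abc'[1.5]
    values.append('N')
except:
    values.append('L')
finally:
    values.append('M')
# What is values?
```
['K', 'L', 'M']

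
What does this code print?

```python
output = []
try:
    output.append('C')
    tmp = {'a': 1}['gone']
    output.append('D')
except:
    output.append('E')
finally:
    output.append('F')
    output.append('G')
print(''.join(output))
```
CEFG

Code before exception runs, then except, then all of finally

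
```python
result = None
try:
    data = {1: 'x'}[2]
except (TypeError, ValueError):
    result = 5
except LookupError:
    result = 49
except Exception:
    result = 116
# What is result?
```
49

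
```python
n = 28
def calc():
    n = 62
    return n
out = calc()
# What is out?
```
62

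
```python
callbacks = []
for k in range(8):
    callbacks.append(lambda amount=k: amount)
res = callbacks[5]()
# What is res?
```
5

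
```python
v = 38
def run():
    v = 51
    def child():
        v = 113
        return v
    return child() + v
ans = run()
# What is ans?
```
164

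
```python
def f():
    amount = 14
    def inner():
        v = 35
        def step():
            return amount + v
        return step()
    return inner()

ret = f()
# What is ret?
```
49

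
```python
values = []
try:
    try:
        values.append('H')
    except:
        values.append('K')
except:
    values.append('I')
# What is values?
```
['H']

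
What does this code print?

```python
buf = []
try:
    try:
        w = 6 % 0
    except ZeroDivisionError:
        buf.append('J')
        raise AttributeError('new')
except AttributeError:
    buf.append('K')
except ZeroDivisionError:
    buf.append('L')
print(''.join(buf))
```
JK

New AttributeError raised, caught by outer AttributeError handler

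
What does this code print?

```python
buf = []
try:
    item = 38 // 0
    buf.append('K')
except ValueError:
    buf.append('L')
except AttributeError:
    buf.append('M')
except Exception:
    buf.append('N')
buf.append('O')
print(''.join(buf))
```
NO

ZeroDivisionError not specifically caught, falls to Exception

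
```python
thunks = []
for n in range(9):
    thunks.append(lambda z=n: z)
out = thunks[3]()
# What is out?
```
3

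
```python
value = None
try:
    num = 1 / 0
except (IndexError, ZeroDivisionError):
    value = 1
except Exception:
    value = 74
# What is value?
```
1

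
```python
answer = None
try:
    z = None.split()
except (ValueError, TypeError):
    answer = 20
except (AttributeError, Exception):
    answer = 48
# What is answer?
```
48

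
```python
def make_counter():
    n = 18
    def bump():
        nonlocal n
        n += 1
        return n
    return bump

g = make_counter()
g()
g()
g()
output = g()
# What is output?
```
22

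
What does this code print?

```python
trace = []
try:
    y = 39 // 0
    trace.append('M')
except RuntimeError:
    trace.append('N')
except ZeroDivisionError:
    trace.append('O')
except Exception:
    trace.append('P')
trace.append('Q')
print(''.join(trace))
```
OQ

ZeroDivisionError matches before generic Exception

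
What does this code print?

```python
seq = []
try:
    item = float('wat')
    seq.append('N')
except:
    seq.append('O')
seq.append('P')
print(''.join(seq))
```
OP

Exception raised in try, caught by bare except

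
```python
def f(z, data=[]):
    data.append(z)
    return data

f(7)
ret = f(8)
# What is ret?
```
[7, 8]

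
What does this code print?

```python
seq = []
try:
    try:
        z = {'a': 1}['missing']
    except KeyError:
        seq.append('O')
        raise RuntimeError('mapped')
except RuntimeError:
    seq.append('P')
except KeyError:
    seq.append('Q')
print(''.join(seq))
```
OP

New RuntimeError raised, caught by outer RuntimeError handler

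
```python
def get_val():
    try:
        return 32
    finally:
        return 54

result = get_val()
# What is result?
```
54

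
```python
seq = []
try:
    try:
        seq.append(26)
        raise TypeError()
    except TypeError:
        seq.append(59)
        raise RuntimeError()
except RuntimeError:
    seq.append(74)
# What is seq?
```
[26, 59, 74]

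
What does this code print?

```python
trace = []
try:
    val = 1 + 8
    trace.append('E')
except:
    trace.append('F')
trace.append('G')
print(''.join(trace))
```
EG

No exception, try block completes normally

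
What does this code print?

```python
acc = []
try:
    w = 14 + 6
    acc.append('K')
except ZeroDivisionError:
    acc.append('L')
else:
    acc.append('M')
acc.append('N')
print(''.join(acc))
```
KMN

else block runs when no exception occurs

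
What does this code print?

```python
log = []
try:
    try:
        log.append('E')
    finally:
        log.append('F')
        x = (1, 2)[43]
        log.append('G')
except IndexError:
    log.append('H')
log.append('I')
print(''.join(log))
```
EFHI

Exception in inner finally caught by outer except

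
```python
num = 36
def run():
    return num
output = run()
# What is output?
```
36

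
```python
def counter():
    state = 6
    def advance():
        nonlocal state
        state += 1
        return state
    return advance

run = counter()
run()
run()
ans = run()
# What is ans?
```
9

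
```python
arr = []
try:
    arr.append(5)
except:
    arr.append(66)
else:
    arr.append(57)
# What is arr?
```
[5, 57]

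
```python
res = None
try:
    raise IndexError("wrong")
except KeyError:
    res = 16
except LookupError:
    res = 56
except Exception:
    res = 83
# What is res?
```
56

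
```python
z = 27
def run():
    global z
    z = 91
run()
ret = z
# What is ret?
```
91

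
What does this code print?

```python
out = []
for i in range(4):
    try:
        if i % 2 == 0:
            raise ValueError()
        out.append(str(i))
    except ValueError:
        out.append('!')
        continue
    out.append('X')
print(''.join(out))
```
!1X!3X

continue in except skips rest of loop body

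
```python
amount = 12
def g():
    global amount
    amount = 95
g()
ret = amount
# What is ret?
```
95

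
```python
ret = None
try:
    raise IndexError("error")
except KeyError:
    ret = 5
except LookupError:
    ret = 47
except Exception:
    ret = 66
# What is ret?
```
47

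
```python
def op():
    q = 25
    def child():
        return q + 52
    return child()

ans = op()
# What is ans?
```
77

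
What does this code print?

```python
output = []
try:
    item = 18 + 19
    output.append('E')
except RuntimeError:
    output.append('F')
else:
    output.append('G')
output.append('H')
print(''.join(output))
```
EGH

else block runs when no exception occurs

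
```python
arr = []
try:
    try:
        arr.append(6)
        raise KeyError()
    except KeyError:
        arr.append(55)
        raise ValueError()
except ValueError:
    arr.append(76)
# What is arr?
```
[6, 55, 76]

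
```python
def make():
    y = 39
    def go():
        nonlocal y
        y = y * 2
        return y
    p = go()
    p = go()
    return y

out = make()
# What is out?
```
156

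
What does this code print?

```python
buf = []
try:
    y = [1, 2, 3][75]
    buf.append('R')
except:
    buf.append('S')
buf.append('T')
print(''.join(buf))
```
ST

Exception raised in try, caught by bare except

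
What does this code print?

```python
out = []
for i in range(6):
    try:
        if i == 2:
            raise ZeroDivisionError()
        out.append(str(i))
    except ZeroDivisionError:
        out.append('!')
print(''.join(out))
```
01!345

Exception on i=2 caught, loop continues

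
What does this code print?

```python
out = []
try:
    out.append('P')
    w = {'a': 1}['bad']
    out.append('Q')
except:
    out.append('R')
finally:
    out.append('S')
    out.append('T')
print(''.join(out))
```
PRST

Code before exception runs, then except, then all of finally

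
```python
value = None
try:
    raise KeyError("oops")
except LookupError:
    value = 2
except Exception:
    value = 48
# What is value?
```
2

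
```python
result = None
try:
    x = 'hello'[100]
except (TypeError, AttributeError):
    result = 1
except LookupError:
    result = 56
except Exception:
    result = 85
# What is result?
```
56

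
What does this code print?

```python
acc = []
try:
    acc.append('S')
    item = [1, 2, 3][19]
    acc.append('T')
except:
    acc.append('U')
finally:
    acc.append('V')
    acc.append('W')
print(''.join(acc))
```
SUVW

Code before exception runs, then except, then all of finally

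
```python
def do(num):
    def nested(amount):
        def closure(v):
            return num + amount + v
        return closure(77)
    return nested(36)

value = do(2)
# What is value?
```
115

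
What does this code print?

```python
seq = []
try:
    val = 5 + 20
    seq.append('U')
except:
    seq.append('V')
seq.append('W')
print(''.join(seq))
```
UW

No exception, try block completes normally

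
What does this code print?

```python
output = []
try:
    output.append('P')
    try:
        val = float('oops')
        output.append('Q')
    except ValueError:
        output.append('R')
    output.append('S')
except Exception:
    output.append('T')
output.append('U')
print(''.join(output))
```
PRSU

Inner exception caught by inner handler, outer continues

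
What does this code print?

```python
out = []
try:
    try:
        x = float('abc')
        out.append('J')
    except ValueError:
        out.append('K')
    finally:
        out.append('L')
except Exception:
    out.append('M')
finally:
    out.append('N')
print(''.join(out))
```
KLN

Both finally blocks run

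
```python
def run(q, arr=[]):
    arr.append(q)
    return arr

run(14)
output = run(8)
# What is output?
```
[14, 8]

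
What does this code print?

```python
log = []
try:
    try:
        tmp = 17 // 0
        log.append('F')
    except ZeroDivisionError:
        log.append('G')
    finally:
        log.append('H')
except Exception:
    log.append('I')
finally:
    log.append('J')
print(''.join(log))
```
GHJ

Both finally blocks run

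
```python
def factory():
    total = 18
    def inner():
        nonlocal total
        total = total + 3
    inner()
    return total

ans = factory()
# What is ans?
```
21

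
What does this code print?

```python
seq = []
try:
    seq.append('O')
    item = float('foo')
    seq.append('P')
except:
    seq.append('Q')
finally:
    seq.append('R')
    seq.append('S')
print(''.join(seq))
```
OQRS

Code before exception runs, then except, then all of finally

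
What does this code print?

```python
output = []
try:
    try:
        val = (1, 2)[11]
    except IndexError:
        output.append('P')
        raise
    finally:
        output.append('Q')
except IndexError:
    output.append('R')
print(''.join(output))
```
PQR

finally runs before re-raised exception propagates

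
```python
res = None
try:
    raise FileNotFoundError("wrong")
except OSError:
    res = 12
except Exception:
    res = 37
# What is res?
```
12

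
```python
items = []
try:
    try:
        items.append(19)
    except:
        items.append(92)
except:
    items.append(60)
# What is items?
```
[19]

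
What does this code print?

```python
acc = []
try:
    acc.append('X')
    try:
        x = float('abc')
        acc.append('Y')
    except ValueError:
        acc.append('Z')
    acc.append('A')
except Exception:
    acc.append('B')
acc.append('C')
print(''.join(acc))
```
XZAC

Inner exception caught by inner handler, outer continues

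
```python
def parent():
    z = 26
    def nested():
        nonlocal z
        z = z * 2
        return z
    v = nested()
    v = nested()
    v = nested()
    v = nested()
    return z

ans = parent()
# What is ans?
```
416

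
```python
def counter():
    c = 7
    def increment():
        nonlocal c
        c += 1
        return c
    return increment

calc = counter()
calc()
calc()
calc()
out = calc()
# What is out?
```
11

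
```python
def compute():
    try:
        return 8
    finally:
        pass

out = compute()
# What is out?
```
8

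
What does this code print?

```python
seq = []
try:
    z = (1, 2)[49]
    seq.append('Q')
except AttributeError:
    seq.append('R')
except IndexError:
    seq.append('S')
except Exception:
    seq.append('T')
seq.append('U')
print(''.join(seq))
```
SU

IndexError matches before generic Exception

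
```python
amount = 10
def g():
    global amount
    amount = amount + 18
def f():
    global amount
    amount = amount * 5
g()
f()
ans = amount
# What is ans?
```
140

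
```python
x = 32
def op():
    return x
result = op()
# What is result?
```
32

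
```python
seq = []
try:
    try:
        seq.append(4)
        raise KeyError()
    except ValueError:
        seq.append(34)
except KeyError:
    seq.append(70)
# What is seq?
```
[4, 70]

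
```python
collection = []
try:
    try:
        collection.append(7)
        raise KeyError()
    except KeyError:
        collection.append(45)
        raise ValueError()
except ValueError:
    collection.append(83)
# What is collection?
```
[7, 45, 83]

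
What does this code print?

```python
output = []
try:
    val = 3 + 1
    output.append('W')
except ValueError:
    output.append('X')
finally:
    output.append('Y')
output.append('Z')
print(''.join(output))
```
WYZ

finally runs after normal execution too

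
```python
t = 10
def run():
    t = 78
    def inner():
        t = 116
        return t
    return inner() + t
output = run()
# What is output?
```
194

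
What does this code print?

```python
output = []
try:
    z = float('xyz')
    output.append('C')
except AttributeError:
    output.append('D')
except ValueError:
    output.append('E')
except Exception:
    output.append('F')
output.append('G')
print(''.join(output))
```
EG

ValueError matches before generic Exception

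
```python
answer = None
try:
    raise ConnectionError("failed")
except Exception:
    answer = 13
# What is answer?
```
13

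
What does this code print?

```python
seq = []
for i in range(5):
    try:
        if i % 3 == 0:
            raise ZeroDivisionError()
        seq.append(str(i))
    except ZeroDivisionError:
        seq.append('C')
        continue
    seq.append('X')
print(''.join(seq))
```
C1X2XC4X

continue in except skips rest of loop body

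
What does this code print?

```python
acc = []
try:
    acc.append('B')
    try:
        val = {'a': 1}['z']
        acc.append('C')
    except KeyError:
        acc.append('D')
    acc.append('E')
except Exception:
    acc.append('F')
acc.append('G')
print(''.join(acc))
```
BDEG

Inner exception caught by inner handler, outer continues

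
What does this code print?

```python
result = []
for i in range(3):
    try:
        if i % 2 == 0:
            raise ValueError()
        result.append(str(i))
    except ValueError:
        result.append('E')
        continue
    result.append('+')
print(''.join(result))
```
E1+E

continue in except skips rest of loop body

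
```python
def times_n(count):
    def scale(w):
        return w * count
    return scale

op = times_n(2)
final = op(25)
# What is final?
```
50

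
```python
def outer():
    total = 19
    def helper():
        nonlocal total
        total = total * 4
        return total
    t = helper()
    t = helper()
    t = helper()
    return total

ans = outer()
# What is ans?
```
1216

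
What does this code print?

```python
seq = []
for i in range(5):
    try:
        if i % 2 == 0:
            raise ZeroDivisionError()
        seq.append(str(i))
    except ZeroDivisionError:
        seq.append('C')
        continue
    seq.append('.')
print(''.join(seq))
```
C1.C3.C

continue in except skips rest of loop body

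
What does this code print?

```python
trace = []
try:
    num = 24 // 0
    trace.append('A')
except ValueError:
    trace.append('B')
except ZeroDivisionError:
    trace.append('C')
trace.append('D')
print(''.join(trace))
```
CD

ZeroDivisionError is caught by its specific handler, not ValueError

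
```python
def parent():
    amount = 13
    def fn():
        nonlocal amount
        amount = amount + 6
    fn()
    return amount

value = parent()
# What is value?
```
19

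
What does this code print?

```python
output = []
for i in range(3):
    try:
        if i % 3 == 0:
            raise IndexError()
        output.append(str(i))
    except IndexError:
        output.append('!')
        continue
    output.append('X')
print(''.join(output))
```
!1X2X

continue in except skips rest of loop body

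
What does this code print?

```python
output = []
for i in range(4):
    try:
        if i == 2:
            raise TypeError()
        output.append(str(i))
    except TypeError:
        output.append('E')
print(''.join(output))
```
01E3

Exception on i=2 caught, loop continues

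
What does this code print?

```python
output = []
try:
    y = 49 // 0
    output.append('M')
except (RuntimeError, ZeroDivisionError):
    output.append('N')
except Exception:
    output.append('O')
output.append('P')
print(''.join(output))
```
NP

ZeroDivisionError matches tuple containing it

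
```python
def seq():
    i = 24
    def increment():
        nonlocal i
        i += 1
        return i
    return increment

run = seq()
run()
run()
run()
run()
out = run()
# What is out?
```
29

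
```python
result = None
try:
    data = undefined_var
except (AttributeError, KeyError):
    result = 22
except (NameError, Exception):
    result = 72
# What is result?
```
72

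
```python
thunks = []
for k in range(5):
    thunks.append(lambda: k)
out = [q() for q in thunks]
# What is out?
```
[4, 4, 4, 4, 4]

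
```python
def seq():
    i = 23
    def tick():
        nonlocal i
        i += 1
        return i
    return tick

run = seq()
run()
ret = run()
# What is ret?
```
25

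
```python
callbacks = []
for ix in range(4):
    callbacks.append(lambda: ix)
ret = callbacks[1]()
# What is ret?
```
3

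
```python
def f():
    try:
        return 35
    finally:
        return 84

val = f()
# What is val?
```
84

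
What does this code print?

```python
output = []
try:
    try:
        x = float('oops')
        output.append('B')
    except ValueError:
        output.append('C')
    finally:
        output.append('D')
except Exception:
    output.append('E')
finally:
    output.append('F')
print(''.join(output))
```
CDF

Both finally blocks run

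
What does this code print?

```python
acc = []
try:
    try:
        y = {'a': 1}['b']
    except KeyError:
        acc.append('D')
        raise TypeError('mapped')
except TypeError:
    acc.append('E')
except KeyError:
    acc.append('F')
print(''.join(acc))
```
DE

New TypeError raised, caught by outer TypeError handler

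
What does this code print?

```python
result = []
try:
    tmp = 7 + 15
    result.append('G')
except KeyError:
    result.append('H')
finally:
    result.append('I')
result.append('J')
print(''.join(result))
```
GIJ

finally runs after normal execution too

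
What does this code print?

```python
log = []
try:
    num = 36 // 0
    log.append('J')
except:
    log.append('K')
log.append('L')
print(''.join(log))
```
KL

Exception raised in try, caught by bare except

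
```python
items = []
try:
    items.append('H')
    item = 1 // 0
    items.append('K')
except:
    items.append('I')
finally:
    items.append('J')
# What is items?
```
['H', 'I', 'J']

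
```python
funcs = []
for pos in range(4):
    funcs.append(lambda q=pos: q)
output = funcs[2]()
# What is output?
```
2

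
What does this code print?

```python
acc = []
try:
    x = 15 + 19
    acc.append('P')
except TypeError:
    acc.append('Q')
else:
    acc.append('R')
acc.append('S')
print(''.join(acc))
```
PRS

else block runs when no exception occurs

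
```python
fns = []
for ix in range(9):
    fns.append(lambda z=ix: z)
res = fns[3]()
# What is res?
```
3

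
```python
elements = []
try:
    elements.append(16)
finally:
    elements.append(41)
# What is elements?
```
[16, 41]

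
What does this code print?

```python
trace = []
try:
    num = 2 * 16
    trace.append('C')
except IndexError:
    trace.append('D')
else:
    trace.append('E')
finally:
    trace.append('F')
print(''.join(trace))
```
CEF

else runs before finally when no exception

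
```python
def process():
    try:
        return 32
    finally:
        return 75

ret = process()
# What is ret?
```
75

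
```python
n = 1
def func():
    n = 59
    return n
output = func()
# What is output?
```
59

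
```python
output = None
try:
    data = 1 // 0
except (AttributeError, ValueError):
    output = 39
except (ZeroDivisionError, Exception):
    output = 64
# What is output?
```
64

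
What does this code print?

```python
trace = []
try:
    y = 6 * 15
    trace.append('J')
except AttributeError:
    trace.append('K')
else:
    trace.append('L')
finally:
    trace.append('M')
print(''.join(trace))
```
JLM

else runs before finally when no exception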